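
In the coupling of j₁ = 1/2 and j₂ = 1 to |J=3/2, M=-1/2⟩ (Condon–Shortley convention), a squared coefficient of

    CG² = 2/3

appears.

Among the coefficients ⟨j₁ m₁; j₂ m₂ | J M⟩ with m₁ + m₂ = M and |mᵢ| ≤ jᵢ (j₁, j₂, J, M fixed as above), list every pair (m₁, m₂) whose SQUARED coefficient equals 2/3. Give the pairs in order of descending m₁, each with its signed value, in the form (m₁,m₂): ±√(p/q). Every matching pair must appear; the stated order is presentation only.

(-1/2,0): +√(2/3)

Admissible pairs with m₁+m₂ = M = -1/2: (-1/2,0), (1/2,-1)
  (m₁,m₂)=(1/2,-1): CG² = 1/3, CG = +√(1/3)
  (m₁,m₂)=(-1/2,0): CG² = 2/3, CG = +√(2/3)   ← matches the target
Pairs with CG² = 2/3: (-1/2,0): +√(2/3)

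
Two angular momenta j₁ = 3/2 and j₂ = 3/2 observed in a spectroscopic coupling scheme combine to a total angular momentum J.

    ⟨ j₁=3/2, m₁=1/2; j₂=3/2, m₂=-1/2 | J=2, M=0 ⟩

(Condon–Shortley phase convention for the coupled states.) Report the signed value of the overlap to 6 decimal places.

+√(1/4) = +0.500000

√[5·1!2!2!/6! · 2!1!1!2!2!2!] = √(4/9)
  +(−1)^0/∏(0,1,1,1,1,1)! = 1  (running 1)
  +(−1)^1/∏(1,0,0,0,2,2)! = -1/4  (running 3/4)
⟨..|..⟩ = √(4/9)·(3/4) = +0.500000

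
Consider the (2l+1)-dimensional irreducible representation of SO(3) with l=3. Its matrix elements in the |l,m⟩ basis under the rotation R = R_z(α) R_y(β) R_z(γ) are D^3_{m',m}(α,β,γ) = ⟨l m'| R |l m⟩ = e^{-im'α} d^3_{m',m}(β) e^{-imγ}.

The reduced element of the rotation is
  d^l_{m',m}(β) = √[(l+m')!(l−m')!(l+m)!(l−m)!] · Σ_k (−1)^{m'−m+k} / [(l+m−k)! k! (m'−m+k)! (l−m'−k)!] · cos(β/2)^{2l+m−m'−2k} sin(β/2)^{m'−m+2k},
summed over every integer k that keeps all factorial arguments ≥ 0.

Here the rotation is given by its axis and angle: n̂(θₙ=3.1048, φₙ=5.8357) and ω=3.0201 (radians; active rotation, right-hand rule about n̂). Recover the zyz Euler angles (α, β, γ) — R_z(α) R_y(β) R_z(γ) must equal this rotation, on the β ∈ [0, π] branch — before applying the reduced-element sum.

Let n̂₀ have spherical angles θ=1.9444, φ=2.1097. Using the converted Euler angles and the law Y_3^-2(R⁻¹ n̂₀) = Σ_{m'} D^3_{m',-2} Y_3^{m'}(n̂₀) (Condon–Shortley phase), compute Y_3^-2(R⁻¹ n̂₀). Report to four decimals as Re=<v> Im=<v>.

Axis–angle → zyz. n̂ = (sinθₙcosφₙ, sinθₙsinφₙ, cosθₙ) = (+0.033162, -0.015917, -0.999323), ω = 3.0201.
R = I cosω + sinω [n̂]ₓ + (1−cosω) n̂n̂ᵀ gives
  R = [-0.990437, +0.120060, -0.067965; -0.122164, -0.992124, +0.027675; -0.064107, +0.035713, +0.997304]
β = atan2(√(R₁₃²+R₂₃²), R₃₃) = 0.073450; α = atan2(R₂₃, R₁₃) mod 2π = 2.754895; γ = atan2(R₃₂, −R₃₁) mod 2π = 0.508273
Need the full column D^3_{m',-2} for m'=−3..3 at α=2.7549, β=0.0734, γ=0.5083.
cos(β/2)=0.999326, sin(β/2)=0.036717
d^3_{-3,-2}: single k=1 term ⇒ +0.089634;  D = -0.088712+0.012823i
d^3_{-2,-2}: k∈[0..1] ⇒ +0.995961 -0.006722 = +0.989239;  D = +0.960140+0.238170i
d^3_{-1,-2}: k∈[0..1] ⇒ -0.115717 +0.000312 = -0.115404;  D = +0.093260+0.067976i
d^3_{0,-2}: k∈[0..1] ⇒ +0.007364 -0.000010 = +0.007354;  D = +0.003870+0.006253i
d^3_{1,-2}: k∈[0..1] ⇒ -0.000312 +0.000000 = -0.000312;  D = +0.000052+0.000308i
d^3_{2,-2}: k∈[0..1] ⇒ +0.000009 -0.000000 = +0.000009;  D = -0.000002+0.000009i
d^3_{3,-2}: single k=0 term ⇒ -0.000000;  D = -0.000000+0.000000i
Y_3^{m'}(θ=1.9444,φ=2.1097) and Σ D·Y over m':
  (-0.0887+0.0128i)·(+0.3363-0.0155i)  (+0.9601+0.2382i)·(+0.1530-0.2848i)  (+0.0933+0.0680i)·(+0.0516+0.0862i)  (+0.0039+0.0063i)·(+0.3179+0.0000i)  (+0.0001+0.0003i)·(-0.0516+0.0862i)  (-0.0000+0.0000i)·(+0.1530+0.2848i)  (-0.0000+0.0000i)·(-0.3363-0.0155i)
Y_3^-2(R⁻¹ n̂) = +0.185251-0.217808i

Re=0.1853 Im=-0.2178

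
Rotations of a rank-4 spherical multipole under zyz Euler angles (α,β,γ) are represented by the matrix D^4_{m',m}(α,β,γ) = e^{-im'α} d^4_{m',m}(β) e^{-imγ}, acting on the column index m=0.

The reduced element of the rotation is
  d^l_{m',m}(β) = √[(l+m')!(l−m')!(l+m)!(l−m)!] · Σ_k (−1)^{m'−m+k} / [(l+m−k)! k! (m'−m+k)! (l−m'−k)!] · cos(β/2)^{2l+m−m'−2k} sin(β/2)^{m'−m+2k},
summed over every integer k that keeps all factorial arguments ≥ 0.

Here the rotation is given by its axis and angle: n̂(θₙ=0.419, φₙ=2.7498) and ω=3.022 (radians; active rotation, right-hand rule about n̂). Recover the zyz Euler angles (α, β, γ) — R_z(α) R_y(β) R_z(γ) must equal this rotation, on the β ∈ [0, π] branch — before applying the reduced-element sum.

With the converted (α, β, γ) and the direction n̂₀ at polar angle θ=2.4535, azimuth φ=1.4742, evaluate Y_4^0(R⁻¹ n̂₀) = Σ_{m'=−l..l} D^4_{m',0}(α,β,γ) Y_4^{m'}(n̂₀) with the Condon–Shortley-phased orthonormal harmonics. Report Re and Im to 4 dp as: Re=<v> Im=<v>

Axis–angle → zyz. n̂ = (sinθₙcosφₙ, sinθₙsinφₙ, cosθₙ) = (-0.376019, +0.155353, +0.913496), ω = 3.0220.
R = I cosω + sinω [n̂]ₓ + (1−cosω) n̂n̂ᵀ gives
  R = [-0.711087, -0.225401, -0.665995; -0.007427, -0.944761, +0.327677; -0.703065, +0.237953, +0.670133]
β = atan2(√(R₁₃²+R₂₃²), R₃₃) = 0.836408; α = atan2(R₂₃, R₁₃) mod 2π = 2.684357; γ = atan2(R₃₂, −R₃₁) mod 2π = 0.326349
Need the full column D^4_{m',0} for m'=−4..4 at α=2.6844, β=0.8364, γ=0.3263.
cos(β/2)=0.913820, sin(β/2)=0.406120
d^4_{-4,0}: single k=4 term ⇒ +0.158712;  D = -0.040517-0.153453i
d^4_{-3,0}: k∈[3..4] ⇒ +0.505045 -0.099751 = +0.405294;  D = -0.080157+0.397288i
d^4_{-2,0}: k∈[2..4] ⇒ +0.911157 -0.479899 +0.035544 = +0.466802;  D = +0.284847-0.369820i
d^4_{-1,0}: k∈[1..4] ⇒ +0.966481 -1.145334 +0.226214 -0.007447 = +0.039914;  D = -0.035814+0.017621i
d^4_{0,0}: k∈[0..4] ⇒ +0.486278 -1.536710 +0.682908 -0.059947 +0.000740 = -0.426732;  D = -0.426732+0.000000i
d^4_{1,0}: k∈[0..3] ⇒ -0.966481 +1.145334 -0.226214 +0.007447 = -0.039914;  D = +0.035814+0.017621i
d^4_{2,0}: k∈[0..2] ⇒ +0.911157 -0.479899 +0.035544 = +0.466802;  D = +0.284847+0.369820i
d^4_{3,0}: k∈[0..1] ⇒ -0.505045 +0.099751 = -0.405294;  D = +0.080157+0.397288i
d^4_{4,0}: single k=0 term ⇒ +0.158712;  D = -0.040517+0.153453i
Y_4^{m'}(θ=2.4535,φ=1.4742) and Σ D·Y over m':
  (-0.0405-0.1535i)·(+0.0667+0.0271i)  (-0.0802+0.3973i)·(+0.0708-0.2373i)  (+0.2848-0.3698i)·(-0.4206-0.0823i)  (-0.0358+0.0176i)·(-0.0263+0.2718i)  (-0.4267+0.0000i)·(-0.2580+0.0000i)  (+0.0358+0.0176i)·(+0.0263+0.2718i)  (+0.2848+0.3698i)·(-0.4206+0.0823i)  (+0.0802+0.3973i)·(-0.0708-0.2373i)  (-0.0405+0.1535i)·(+0.0667-0.0271i)
Y_4^0(R⁻¹ n̂) = -0.017933+0.000000i

Re=-0.0179 Im=0.0000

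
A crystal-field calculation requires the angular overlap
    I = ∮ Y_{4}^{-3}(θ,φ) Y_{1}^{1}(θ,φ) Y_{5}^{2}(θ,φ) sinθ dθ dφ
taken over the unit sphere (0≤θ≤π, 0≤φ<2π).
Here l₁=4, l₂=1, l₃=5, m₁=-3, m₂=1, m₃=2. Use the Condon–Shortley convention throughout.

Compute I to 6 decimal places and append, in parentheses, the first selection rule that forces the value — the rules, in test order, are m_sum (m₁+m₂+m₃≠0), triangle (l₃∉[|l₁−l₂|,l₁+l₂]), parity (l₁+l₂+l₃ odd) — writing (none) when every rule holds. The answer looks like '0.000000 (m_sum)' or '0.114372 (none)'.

m-sum 0 ✓  L=10 even ✓  3≤5≤5 ✓
Π(2lᵢ+1) = 9×3×11 = 297
triangle coeff Δ(4,1,5) = 1/495
Σ_t [0,0]: t=0:+1/576 = 1/576
(3j)²=5/99 [(4 1 5; 0 0 0)], sign=-1
Σ_t [0,0]: t=0:+1/10080 = 1/10080
(3j)²=1/165 [(4 1 5; -3 1 2)], sign=-1
⇒ 4πI² = 1/11
I = (+1)√(1/11/(4π)) = 0.08505478
No selection rule forces the value: the integral is nonzero (none).

0.085055 (none)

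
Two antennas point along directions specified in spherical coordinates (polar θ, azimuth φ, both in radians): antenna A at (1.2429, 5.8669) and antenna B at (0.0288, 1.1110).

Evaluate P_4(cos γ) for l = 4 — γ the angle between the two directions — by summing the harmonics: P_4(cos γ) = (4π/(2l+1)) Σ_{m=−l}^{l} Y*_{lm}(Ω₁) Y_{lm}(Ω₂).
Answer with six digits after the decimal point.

Summing Y*_{l m}(θ₁,φ₁)·Y_{l m}(θ₂,φ₂) over m ∈ [−4, 4]; prefactor 4π/(2·4+1) = 1.396263:
  m=-4: Y*=(-0.033490, -0.353915)  Y=(-0.000000, 0.000000)  product (0.000000, 0.000000)
  m=-3: Y*=(0.108226, -0.324472)  Y=(-0.000029, 0.000006)  product (-0.000001, 0.000010)
  m=-2: Y*=(-0.055282, 0.060760)  Y=(-0.001008, -0.001322)  product (0.000136, 0.000012)
  m=-1: Y*=(-0.299989, 0.132633)  Y=(0.024137, -0.048742)  product (-0.000776, 0.017823)
  m=+0: Y*=(0.028031, -0.000000)  Y=(0.842778, 0.000000)  product (0.023624, 0.000000)
  m=+1: Y*=(0.299989, 0.132633)  Y=(-0.024137, -0.048742)  product (-0.000776, -0.017823)
  m=+2: Y*=(-0.055282, -0.060760)  Y=(-0.001008, 0.001322)  product (0.000136, -0.000012)
  m=+3: Y*=(-0.108226, -0.324472)  Y=(0.000029, 0.000006)  product (-0.000001, -0.000010)
  m=+4: Y*=(-0.033490, 0.353915)  Y=(-0.000000, -0.000000)  product (0.000000, -0.000000)
Σ over m = (0.022342, -0.000000); ×(4π/9) → (0.031195, -0.000000). Real part: 0.031195

0.031195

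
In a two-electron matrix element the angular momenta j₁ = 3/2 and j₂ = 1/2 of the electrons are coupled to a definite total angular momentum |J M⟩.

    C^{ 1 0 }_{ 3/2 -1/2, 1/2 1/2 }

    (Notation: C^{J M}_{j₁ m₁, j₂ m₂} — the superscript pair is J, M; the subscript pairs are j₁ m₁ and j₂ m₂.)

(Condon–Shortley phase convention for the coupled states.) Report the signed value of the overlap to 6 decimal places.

j₁+j₂−J=1  J+j₁−j₂=2  J−j₁+j₂=0  j₁+j₂+J+1=4
(j₁±m₁, j₂±m₂, J±M) = (1,2,1,0,1,1)
P² = 1/2
sum k=1..1:
  [1] −1/1 = -1
S = -1
C² = P²·S² = 1/2 ; C = -0.707107

-0.707107  (= −√(1/2))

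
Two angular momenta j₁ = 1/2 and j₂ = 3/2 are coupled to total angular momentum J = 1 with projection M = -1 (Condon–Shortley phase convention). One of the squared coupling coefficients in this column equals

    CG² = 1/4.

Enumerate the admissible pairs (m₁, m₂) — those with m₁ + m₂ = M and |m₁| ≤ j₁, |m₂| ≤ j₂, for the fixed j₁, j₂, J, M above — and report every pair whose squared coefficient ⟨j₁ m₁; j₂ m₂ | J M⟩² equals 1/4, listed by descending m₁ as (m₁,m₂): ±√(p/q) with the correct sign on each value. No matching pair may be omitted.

Admissible pairs with m₁+m₂ = M = -1: (-1/2,-1/2), (1/2,-3/2)
  (m₁,m₂)=(1/2,-3/2): CG² = 3/4, CG = +√(3/4)
  (m₁,m₂)=(-1/2,-1/2): CG² = 1/4, CG = −√(1/4)   ← matches the target
Pairs with CG² = 1/4: (-1/2,-1/2): −√(1/4)

(-1/2,-1/2): −√(1/4)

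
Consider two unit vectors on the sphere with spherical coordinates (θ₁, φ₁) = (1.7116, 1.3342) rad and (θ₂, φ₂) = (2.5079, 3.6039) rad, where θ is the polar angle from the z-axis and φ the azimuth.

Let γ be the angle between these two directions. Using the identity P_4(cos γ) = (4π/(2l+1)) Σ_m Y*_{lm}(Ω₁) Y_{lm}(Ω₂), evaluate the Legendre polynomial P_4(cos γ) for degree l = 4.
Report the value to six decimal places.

0.134728

Summing Y*_{l m}(θ₁,φ₁)·Y_{l m}(θ₂,φ₂) over m ∈ [−4, 4]; prefactor 4π/(2·4+1) = 1.396263:
  m=-4: Y*=(0.248623, -0.345027)  Y=(-0.014952, -0.052305)  product (-0.021764, -0.007845)
  m=-3: Y*=(0.111107, 0.129320)  Y=(0.038287, -0.205872)  product (0.030877, -0.017923)
  m=-2: Y*=(0.251658, -0.128846)  Y=(0.250412, -0.332025)  product (0.020238, -0.115821)
  m=-1: Y*=(0.044100, 0.182902)  Y=(0.312301, -0.155628)  product (0.042237, 0.050257)
  m=+0: Y*=(0.256289, -0.000000)  Y=(-0.182159, 0.000000)  product (-0.046685, 0.000000)
  m=+1: Y*=(-0.044100, 0.182902)  Y=(-0.312301, -0.155628)  product (0.042237, -0.050257)
  m=+2: Y*=(0.251658, 0.128846)  Y=(0.250412, 0.332025)  product (0.020238, 0.115821)
  m=+3: Y*=(-0.111107, 0.129320)  Y=(-0.038287, -0.205872)  product (0.030877, 0.017923)
  m=+4: Y*=(0.248623, 0.345027)  Y=(-0.014952, 0.052305)  product (-0.021764, 0.007845)
Total Σ_m = (0.096492, 0.000000). Multiply by 1.396263: (0.134728, 0.000000). P_4(cos γ) = 0.134728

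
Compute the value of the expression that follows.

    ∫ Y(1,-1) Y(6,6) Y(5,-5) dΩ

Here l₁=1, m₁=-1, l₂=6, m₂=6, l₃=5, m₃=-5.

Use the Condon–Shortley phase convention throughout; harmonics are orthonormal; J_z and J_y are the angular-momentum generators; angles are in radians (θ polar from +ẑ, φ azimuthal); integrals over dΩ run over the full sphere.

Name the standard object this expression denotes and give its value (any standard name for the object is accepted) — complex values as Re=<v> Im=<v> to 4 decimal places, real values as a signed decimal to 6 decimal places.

Gaunt coefficient, +0.331940

This is a Gaunt coefficient — the integral of a triple product of spherical harmonics over the sphere.
Checks pass: Σm=0; 12 even; l₃=5∈[5,7].
(2·1+1)(2·6+1)(2·5+1) = 429
Δ: 2! 0! 10! / 13! → 1/858
sum: t=1:−1/14400 = -1/14400
3j²(1 6 5; 0 0 0) = Δ·Π!·Σ² = 6/143  (sign +1)
sum: t=2:+1/7257600 = 1/7257600
3j²(1 6 5; -1 6 -5) = Δ·Π!·Σ² = 1/13  (sign +1)
combine: 4πI² = 429·6/143·1/13 = 18/13
take √, sign +1: I = 0.33194004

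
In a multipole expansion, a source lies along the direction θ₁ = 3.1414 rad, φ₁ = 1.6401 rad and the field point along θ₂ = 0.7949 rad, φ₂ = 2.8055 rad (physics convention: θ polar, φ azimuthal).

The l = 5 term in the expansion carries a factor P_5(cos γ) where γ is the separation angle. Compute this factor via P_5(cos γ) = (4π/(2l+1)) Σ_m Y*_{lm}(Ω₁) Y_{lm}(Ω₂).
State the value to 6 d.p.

Term-by-term m-sum for l=5 (normalisation 4π/11 = 1.142397):
  m=-5: (-0.000000, 0.000000) × (0.009413, -0.085485) = (0.000000, 0.000000)  (running Σ = (0.000000, 0.000000))
  m=-4: (-0.000000, -0.000000) × (0.059905, 0.260029) = (0.000000, -0.000000)  (running Σ = (0.000000, -0.000000))
  m=-3: (0.000000, -0.000000) × (-0.229105, -0.363392) = (-0.000000, 0.000000)  (running Σ = (-0.000000, 0.000000))
  m=-2: (0.000000, 0.000000) × (0.223109, 0.177554) = (0.000000, 0.000000)  (running Σ = (0.000000, 0.000000))
  m=-1: (-0.000034, 0.000492) × (0.175813, 0.061420) = (-0.000036, 0.000084)  (running Σ = (-0.000036, 0.000085))
  m=0: (-0.935602, -0.000000) × (-0.342191, 0.000000) = (0.320155, 0.000000)  (running Σ = (0.320118, 0.000085))
  m=1: (0.000034, 0.000492) × (-0.175813, 0.061420) = (-0.000036, -0.000084)  (running Σ = (0.320082, 0.000000))
  m=2: (0.000000, -0.000000) × (0.223109, -0.177554) = (0.000000, -0.000000)  (running Σ = (0.320082, 0.000000))
  m=3: (-0.000000, -0.000000) × (0.229105, -0.363392) = (-0.000000, -0.000000)  (running Σ = (0.320082, -0.000000))
  m=4: (-0.000000, 0.000000) × (0.059905, -0.260029) = (0.000000, 0.000000)  (running Σ = (0.320082, 0.000000))
  m=5: (0.000000, 0.000000) × (-0.009413, -0.085485) = (0.000000, -0.000000)  (running Σ = (0.320082, 0.000000))
Σ over m = (0.320082, 0.000000); ×(4π/11) → (0.365661, 0.000000). Real part: 0.365661

0.365661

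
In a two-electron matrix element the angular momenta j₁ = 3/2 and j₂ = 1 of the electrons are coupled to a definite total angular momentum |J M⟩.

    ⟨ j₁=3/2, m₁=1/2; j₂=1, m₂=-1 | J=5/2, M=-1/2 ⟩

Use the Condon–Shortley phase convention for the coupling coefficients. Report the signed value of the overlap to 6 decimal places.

+0.547723

√[6·0!3!2!/6! · 2!1!0!2!2!3!] = √(24/5)
  +(−1)^0/∏(0,0,1,0,2,2)! = 1/4  (running 1/4)
⟨..|..⟩ = √(24/5)·(1/4) = +0.547723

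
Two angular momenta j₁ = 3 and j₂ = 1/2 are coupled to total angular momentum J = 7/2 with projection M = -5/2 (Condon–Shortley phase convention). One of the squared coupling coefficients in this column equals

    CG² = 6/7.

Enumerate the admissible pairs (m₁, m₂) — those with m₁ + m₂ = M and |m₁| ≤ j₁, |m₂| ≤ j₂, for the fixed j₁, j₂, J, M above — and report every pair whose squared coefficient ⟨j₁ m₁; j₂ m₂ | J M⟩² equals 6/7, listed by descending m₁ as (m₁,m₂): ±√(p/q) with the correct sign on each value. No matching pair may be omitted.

(-2,-1/2): +√(6/7)

Admissible pairs with m₁+m₂ = M = -5/2: (-3,1/2), (-2,-1/2)
  (m₁,m₂)=(-2,-1/2): CG² = 6/7, CG = +√(6/7)   ← matches the target
  (m₁,m₂)=(-3,1/2): CG² = 1/7, CG = +√(1/7)
Pairs with CG² = 6/7: (-2,-1/2): +√(6/7)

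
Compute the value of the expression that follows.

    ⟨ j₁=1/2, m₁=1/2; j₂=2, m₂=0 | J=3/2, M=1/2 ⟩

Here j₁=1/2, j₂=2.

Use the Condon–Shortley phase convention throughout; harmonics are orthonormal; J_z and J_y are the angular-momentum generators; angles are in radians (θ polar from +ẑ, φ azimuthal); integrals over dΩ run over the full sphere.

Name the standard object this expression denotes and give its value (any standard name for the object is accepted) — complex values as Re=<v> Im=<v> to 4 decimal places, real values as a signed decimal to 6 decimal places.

Clebsch–Gordan coefficient, +√(2/5) ≈ +0.632456

This is a Clebsch–Gordan (vector-coupling) coefficient.
√[4·1!0!3!/5! · 1!0!2!2!2!1!] = √(8/5)
  +(−1)^0/∏(0,1,0,2,0,1)! = 1/2  (running 1/2)
⟨..|..⟩ = √(8/5)·(1/2) = +0.632456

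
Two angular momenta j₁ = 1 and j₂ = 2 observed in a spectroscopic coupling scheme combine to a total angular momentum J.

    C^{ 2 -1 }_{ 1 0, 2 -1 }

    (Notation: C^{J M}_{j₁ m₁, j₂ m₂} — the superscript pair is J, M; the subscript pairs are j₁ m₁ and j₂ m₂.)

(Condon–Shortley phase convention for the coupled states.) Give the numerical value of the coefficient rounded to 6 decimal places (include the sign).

+√(1/6) = +0.408248

j₁+j₂−J=1  J+j₁−j₂=1  J−j₁+j₂=3  j₁+j₂+J+1=6
(j₁±m₁, j₂±m₂, J±M) = (1,1,1,3,1,3)
P² = 3/2
sum k=0..1:
  [0] +1/2 = 1/2
  [1] −1/6 = -1/6
S = 1/3
C² = P²·S² = 1/6 ; C = +0.408248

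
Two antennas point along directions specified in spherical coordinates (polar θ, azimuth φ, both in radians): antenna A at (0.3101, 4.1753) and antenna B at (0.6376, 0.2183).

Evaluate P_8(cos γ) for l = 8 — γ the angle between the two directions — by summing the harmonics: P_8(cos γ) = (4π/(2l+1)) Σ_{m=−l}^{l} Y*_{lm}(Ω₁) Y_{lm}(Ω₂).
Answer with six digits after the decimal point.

0.291833

Summing Y*_{l m}(θ₁,φ₁)·Y_{l m}(θ₂,φ₂) over m ∈ [−8, 8]; prefactor 4π/(2·8+1) = 0.739198:
  term(m=-8) = (0.000000, 0.000000)   from Y*(Ω₁)=(-0.000016, 0.000035), Y(Ω₂)=(-0.001420, -0.008001)
  term(m=-7) = (-0.000018, 0.000012)   from Y*(Ω₁)=(-0.000280, -0.000394), Y(Ω₂)=(0.001873, -0.043835)
  term(m=-6) = (0.000100, -0.000548)   from Y*(Ω₁)=(0.003818, -0.000310), Y(Ω₂)=(0.037532, -0.140522)
  term(m=-5) = (0.004209, 0.005709)   from Y*(Ω₁)=(-0.009570, 0.019505), Y(Ω₂)=(0.150548, -0.289673)
  term(m=-4) = (-0.043200, -0.005211)   from Y*(Ω₁)=(-0.049455, -0.075888), Y(Ω₂)=(0.308588, -0.368161)
  term(m=-3) = (0.076318, -0.063680)   from Y*(Ω₁)=(0.271499, -0.010994), Y(Ω₂)=(0.290119, -0.222801)
  term(m=-2) = (0.003023, -0.050309)   from Y*(Ω₁)=(-0.257239, 0.474681), Y(Ω₂)=(-0.084593, 0.039474)
  term(m=-1) = (0.154280, 0.163829)   from Y*(Ω₁)=(-0.277147, -0.465418), Y(Ω₂)=(-0.405579, 0.089972)
  term(m=+0) = (0.005374, 0.000000)   from Y*(Ω₁)=(-0.133905, -0.000000), Y(Ω₂)=(-0.040133, 0.000000)
  term(m=+1) = (0.154280, -0.163829)   from Y*(Ω₁)=(0.277147, -0.465418), Y(Ω₂)=(0.405579, 0.089972)
  term(m=+2) = (0.003023, 0.050309)   from Y*(Ω₁)=(-0.257239, -0.474681), Y(Ω₂)=(-0.084593, -0.039474)
  term(m=+3) = (0.076318, 0.063680)   from Y*(Ω₁)=(-0.271499, -0.010994), Y(Ω₂)=(-0.290119, -0.222801)
  term(m=+4) = (-0.043200, 0.005211)   from Y*(Ω₁)=(-0.049455, 0.075888), Y(Ω₂)=(0.308588, 0.368161)
  term(m=+5) = (0.004209, -0.005709)   from Y*(Ω₁)=(0.009570, 0.019505), Y(Ω₂)=(-0.150548, -0.289673)
  term(m=+6) = (0.000100, 0.000548)   from Y*(Ω₁)=(0.003818, 0.000310), Y(Ω₂)=(0.037532, 0.140522)
  term(m=+7) = (-0.000018, -0.000012)   from Y*(Ω₁)=(0.000280, -0.000394), Y(Ω₂)=(-0.001873, -0.043835)
  term(m=+8) = (0.000000, -0.000000)   from Y*(Ω₁)=(-0.000016, -0.000035), Y(Ω₂)=(-0.001420, 0.008001)
Accumulated sum (0.394797, -0.000000); after 4π/(2l+1) scaling, (0.291833, -0.000000) ⇒ P_8 = 0.291833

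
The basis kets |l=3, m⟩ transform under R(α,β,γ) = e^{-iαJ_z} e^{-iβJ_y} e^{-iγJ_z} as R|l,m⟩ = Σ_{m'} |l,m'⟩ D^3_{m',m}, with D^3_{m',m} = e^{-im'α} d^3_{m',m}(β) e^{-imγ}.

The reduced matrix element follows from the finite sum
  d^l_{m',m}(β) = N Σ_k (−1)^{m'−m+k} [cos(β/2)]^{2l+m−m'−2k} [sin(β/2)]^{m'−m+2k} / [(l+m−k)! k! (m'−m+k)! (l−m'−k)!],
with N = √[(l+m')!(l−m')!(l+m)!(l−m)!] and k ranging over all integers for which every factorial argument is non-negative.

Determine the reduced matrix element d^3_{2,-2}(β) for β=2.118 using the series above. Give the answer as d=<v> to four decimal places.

d^3_{2,-2}(β=2.1180) via the finite sum:
Half-angle: c=0.489744, s=0.871866. N=√(120·1·1·120)=120.000000
The bounds max(0,m−m')=0 and min(l+m,l−m')=1 give 2 terms
  k=0: (−1)^4·120.0000/(24)·0.4897^2·0.8719^4 = +0.692960
  k=1: (−1)^5·120.0000/(120)·0.4897^0·0.8719^6 = -0.439237
d^3_{2,-2}(2.1180) = +0.692960 -0.439237 = +0.253723

d=0.2537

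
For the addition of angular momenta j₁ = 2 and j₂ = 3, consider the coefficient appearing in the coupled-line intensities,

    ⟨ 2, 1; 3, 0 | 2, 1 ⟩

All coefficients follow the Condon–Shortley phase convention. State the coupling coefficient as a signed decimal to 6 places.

−√(2/7) = -0.534522

j₁+j₂−J=3  J+j₁−j₂=1  J−j₁+j₂=3  j₁+j₂+J+1=8
(j₁±m₁, j₂±m₂, J±M) = (3,1,3,3,3,1)
P² = 81/14
sum k=0..1:
  [0] +1/36 = 1/36
  [1] −1/4 = -1/4
S = -2/9
C² = P²·S² = 2/7 ; C = -0.534522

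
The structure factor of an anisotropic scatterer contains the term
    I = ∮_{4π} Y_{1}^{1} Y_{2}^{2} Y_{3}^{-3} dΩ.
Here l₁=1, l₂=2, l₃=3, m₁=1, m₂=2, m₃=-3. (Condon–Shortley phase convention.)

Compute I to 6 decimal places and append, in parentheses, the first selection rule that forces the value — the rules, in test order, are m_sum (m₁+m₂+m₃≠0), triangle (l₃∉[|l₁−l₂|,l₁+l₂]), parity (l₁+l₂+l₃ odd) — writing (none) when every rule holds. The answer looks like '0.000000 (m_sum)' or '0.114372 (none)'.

m-sum 0 ✓  L=6 even ✓  1≤3≤3 ✓
Π(2lᵢ+1) = 3×5×7 = 105
triangle coeff Δ(1,2,3) = 1/105
Σ_t [0,0]: t=0:+1/4 = 1/4
(3j)²=3/35 [(1 2 3; 0 0 0)], sign=-1
Σ_t [0,0]: t=0:+1/48 = 1/48
(3j)²=1/7 [(1 2 3; 1 2 -3)], sign=+1
⇒ 4πI² = 9/7
I = (-1)√(9/7/(4π)) = -0.31986543
No selection rule forces the value: the integral is nonzero (none).

-0.319865 (none)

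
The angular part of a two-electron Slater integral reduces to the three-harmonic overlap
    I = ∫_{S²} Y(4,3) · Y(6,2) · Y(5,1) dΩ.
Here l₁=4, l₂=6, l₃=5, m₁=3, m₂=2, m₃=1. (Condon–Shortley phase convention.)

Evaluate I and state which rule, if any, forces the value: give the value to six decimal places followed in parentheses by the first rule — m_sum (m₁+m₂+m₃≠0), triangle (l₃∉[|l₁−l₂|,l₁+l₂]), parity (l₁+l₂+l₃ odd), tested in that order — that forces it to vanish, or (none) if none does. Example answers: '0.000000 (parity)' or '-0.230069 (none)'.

0.000000 (m_sum)

3 + 2 + 1 = 6 ≠ 0: azimuthal integral kills it; I = 0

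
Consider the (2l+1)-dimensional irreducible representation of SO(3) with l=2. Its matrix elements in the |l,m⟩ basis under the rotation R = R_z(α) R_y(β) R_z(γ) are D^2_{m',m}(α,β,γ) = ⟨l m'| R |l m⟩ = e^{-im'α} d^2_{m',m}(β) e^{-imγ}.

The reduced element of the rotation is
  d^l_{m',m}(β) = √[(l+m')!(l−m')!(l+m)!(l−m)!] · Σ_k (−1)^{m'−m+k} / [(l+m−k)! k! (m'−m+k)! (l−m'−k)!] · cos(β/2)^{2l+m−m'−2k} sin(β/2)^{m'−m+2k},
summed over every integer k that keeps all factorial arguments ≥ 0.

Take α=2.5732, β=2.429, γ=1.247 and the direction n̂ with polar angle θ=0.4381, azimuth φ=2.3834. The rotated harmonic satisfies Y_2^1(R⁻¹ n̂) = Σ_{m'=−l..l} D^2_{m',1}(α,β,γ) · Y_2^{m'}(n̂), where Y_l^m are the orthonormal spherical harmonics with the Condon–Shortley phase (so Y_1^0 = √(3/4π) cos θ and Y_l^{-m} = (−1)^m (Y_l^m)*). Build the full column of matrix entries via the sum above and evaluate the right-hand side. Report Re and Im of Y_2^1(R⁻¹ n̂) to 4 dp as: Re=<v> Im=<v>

Re=-0.1163 Im=0.2662

Need the full column D^2_{m',1} for m'=−2..2 at α=2.5732, β=2.4290, γ=1.2470.
cos(β/2)=0.348806, sin(β/2)=0.937195
d^2_{-2,1}: single k=3 term ⇒ +0.574253;  D = -0.417106-0.394702i
d^2_{-1,1}: k∈[2..3] ⇒ +0.320589 -0.771472 = -0.450883;  D = -0.109188-0.437463i
d^2_{0,1}: k∈[1..2] ⇒ +0.097422 -0.703314 = -0.605892;  D = -0.192775+0.574406i
d^2_{1,1}: k∈[0..1] ⇒ +0.014802 -0.320589 = -0.305786;  D = +0.238039-0.191945i
d^2_{2,1}: single k=0 term ⇒ -0.079545;  D = -0.079062+0.008749i
Y_2^{m'}(θ=0.4381,φ=2.3834) and Σ D·Y over m':
  (-0.4171-0.3947i)·(+0.0038+0.0694i)  (-0.1092-0.4375i)·(-0.2155-0.2041i)  (-0.1928+0.5744i)·(+0.4605+0.0000i)  (+0.2380-0.1919i)·(+0.2155-0.2041i)  (-0.0791+0.0087i)·(+0.0038-0.0694i)
Y_2^1(R⁻¹ n̂) = -0.116266+0.266206i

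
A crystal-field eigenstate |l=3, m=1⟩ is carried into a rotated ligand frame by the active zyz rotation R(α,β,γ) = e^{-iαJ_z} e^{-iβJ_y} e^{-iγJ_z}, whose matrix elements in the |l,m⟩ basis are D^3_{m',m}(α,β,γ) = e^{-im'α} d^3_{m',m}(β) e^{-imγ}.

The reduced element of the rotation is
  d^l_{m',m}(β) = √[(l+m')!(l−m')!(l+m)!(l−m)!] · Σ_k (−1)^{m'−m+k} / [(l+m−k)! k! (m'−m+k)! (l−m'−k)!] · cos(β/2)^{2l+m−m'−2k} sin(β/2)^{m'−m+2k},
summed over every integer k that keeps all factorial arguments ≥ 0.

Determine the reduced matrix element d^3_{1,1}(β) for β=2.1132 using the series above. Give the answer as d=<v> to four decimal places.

d^3_{1,1}(β=2.1132) via the finite sum:
Half-angle: c=0.491835, s=0.870688. N=√(24·2·24·2)=48.000000
Admissible k: 0..2 (factorial args all ≥0)
  k=0: (−1)^0·48.0000/(48)·0.4918^6·0.8707^0 = +0.014155
  k=1: (−1)^1·48.0000/(6)·0.4918^4·0.8707^2 = -0.354890
  k=2: (−1)^2·48.0000/(8)·0.4918^2·0.8707^4 = +0.834145
d^3_{1,1}(2.1132) = +0.014155 -0.354890 +0.834145 = +0.493410

d=0.4934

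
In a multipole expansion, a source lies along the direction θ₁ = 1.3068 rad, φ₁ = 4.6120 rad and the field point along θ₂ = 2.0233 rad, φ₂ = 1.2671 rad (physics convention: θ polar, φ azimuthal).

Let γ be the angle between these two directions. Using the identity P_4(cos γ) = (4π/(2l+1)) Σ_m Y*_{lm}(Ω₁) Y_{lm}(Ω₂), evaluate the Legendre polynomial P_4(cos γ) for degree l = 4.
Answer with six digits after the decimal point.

Addition theorem: P_4(cos γ) = (4π/9) Σ_m Y*_{lm}(Ω₁) Y_{lm}(Ω₂), m = −4…4:
  m=-4: (+0.353749-0.150212i) × (+0.100907+0.271360i) = +0.076457+0.080836i  (running Σ = +0.076457+0.080836i)
  m=-3: (+0.087160+0.280603i) × (+0.314561-0.243985i) = +0.095880+0.067001i  (running Σ = +0.172337+0.147837i)
  m=-2: (+0.159881-0.032539i) × (-0.075124-0.052214i) = -0.013710-0.005904i  (running Σ = +0.158627+0.141934i)
  m=-1: (+0.030137+0.299198i) × (+0.092451-0.295004i) = +0.091051+0.018771i  (running Σ = +0.249678+0.160704i)
  m=0: (+0.118434-0.000000i) × (-0.154005+0.000000i) = -0.018240+0.000000i  (running Σ = +0.231438+0.160704i)
  m=1: (-0.030137+0.299198i) × (-0.092451-0.295004i) = +0.091051-0.018771i  (running Σ = +0.322489+0.141934i)
  m=2: (+0.159881+0.032539i) × (-0.075124+0.052214i) = -0.013710+0.005904i  (running Σ = +0.308779+0.147837i)
  m=3: (-0.087160+0.280603i) × (-0.314561-0.243985i) = +0.095880-0.067001i  (running Σ = +0.404659+0.080836i)
  m=4: (+0.353749+0.150212i) × (+0.100907-0.271360i) = +0.076457-0.080836i  (running Σ = +0.481116+0.000000i)
Total Σ_m = +0.481116+0.000000i. Multiply by 1.396263: +0.671765+0.000000i. P_4(cos γ) = 0.671765

0.671765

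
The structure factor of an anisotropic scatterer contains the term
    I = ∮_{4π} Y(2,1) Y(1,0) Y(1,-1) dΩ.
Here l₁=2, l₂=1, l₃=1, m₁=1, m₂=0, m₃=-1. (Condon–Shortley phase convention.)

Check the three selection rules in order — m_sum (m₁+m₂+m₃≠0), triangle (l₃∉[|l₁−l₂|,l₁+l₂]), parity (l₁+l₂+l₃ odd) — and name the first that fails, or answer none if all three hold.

azimuthal sum: 1 + 0 − 1 = 0  ✓
1 ≤ 1 ≤ 3 (triangle on l)  ✓
L = 2 + 1 + 1 = 4 (even)  ✓

none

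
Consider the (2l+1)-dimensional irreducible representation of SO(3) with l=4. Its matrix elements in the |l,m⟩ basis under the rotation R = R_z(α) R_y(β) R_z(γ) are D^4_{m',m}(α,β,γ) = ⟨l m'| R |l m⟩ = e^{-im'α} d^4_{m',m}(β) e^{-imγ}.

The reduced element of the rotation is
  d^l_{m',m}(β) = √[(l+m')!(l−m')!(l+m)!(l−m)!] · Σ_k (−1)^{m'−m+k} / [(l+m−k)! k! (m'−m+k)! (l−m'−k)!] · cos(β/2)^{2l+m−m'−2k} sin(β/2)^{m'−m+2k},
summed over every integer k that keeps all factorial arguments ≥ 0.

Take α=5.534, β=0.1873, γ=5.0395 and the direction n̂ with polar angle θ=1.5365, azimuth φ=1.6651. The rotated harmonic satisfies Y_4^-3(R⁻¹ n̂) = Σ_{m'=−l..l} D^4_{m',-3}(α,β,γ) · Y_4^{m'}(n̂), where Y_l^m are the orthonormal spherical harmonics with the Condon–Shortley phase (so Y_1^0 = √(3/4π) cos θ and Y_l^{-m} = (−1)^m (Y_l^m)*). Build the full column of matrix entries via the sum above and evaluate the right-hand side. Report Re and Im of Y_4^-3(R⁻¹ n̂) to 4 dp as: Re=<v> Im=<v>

Re=0.0045 Im=-0.1296

Need the full column D^4_{m',-3} for m'=−4..4 at α=5.5340, β=0.1873, γ=5.0395.
cos(β/2)=0.995618, sin(β/2)=0.093513
d^4_{-4,-3}: single k=1 term ⇒ +0.256488;  D = +0.231552-0.110317i
d^4_{-3,-3}: k∈[0..1] ⇒ +0.965477 -0.059621 = +0.905856;  D = +0.864164+0.271654i
d^4_{-2,-3}: k∈[0..1] ⇒ -0.339302 +0.008980 = -0.330322;  D = -0.163280-0.287145i
d^4_{-1,-3}: k∈[0..1] ⇒ +0.067604 -0.000994 = +0.066610;  D = -0.015325+0.064823i
d^4_{0,-3}: k∈[0..1] ⇒ -0.009466 +0.000084 = -0.009382;  D = +0.007799-0.005216i
d^4_{1,-3}: k∈[0..1] ⇒ +0.000994 -0.000005 = +0.000989;  D = -0.000976-0.000157i
d^4_{2,-3}: k∈[0..1] ⇒ -0.000079 +0.000000 = -0.000079;  D = +0.000049+0.000062i
d^4_{3,-3}: k∈[0..1] ⇒ +0.000005 -0.000000 = +0.000005;  D = +0.000000-0.000005i
d^4_{4,-3}: single k=0 term ⇒ -0.000000;  D = -0.000000+0.000000i
Y_4^{m'}(θ=1.5365,φ=1.6651) and Σ D·Y over m':
  (+0.2316-0.1103i)·(+0.4105-0.1626i)  (+0.8642+0.2717i)·(+0.0120+0.0411i)  (-0.1633-0.2871i)·(+0.3255-0.0621i)  (-0.0153+0.0648i)·(+0.0046+0.0483i)  (+0.0078-0.0052i)·(+0.3136+0.0000i)  (-0.0010-0.0002i)·(-0.0046+0.0483i)  (+0.0000+0.0001i)·(+0.3255+0.0621i)  (+0.0000-0.0000i)·(-0.0120+0.0411i)  (-0.0000+0.0000i)·(+0.4105+0.1626i)
Y_4^-3(R⁻¹ n̂) = +0.004542-0.129558i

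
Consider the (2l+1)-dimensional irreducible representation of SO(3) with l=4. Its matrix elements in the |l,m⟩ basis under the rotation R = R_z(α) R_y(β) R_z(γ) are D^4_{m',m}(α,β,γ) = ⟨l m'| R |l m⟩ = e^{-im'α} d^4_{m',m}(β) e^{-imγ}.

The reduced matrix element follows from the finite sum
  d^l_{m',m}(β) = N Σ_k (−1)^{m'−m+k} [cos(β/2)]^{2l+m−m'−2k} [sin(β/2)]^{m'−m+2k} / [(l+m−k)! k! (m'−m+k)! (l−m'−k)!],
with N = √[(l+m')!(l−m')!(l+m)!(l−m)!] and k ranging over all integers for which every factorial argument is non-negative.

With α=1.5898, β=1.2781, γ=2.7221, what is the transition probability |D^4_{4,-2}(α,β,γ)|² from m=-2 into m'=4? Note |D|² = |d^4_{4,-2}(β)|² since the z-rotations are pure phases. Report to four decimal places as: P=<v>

D^4_{4,-2}(1.5898,1.2781,2.7221) = e^{-i·4·1.5898}·d^4_{4,-2}(1.2781)·e^{-i·-2·2.7221}. Compute d first:
Half-angle: c=0.802663, s=0.596433. N=√(40320·1·2·720)=7619.763776
Admissible k: 0..0 (factorial args all ≥0)
  k=0: (−1)^6·7619.7638/(1440)·0.8027^2·0.5964^6 = +0.153467
d^4_{4,-2}(1.2781) = +0.153467
|D^4_{4,-2}|² = |d^4_{4,-2}(β)|² = (+0.153467)² = 0.023552 (the z-rotation phases have unit modulus)

P=0.0236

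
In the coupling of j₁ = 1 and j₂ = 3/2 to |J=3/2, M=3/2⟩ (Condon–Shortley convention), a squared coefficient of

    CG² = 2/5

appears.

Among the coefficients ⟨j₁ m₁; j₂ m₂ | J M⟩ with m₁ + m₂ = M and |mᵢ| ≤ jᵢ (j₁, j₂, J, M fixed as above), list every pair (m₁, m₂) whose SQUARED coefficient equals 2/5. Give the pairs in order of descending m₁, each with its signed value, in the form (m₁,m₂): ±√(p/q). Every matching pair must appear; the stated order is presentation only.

(1,1/2): +√(2/5)

Admissible pairs with m₁+m₂ = M = 3/2: (0,3/2), (1,1/2)
  (m₁,m₂)=(1,1/2): CG² = 2/5, CG = +√(2/5)   ← matches the target
  (m₁,m₂)=(0,3/2): CG² = 3/5, CG = −√(3/5)
Pairs with CG² = 2/5: (1,1/2): +√(2/5)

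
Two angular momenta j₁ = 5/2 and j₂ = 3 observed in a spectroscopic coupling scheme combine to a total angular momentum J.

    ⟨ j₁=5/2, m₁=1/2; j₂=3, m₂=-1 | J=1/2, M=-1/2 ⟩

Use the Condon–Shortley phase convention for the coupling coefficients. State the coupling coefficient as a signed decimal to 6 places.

j₁+j₂−J=5  J+j₁−j₂=0  J−j₁+j₂=1  j₁+j₂+J+1=7
(j₁±m₁, j₂±m₂, J±M) = (3,2,2,4,0,1)
P² = 192/7
sum k=2..2:
  [2] +1/12 = 1/12
S = 1/12
C² = P²·S² = 4/21 ; C = +0.436436

+0.436436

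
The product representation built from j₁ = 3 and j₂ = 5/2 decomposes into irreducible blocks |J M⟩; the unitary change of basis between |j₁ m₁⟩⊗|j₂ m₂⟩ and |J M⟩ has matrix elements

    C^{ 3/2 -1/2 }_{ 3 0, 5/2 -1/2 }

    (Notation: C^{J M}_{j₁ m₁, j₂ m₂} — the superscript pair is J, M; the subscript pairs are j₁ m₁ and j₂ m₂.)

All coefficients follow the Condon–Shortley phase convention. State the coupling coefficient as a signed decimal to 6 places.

j₁+j₂−J=4  J+j₁−j₂=2  J−j₁+j₂=1  j₁+j₂+J+1=8
(j₁±m₁, j₂±m₂, J±M) = (3,3,2,3,1,2)
P² = 144/35
sum k=1..2:
  [1] −1/12 = -1/12
  [2] +1/4 = 1/4
S = 1/6
C² = P²·S² = 4/35 ; C = +0.338062

+√(4/35) = +0.338062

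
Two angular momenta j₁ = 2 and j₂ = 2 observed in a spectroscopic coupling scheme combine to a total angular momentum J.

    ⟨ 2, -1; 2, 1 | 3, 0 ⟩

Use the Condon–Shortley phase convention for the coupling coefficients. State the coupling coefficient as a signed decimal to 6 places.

triangle: 1!·3!·3!/8! = 36/40320
(j±m)!: 1!·3!·3!·1!·3!·3! = 1296
prefactor² = (2J+1)·Δ·N² = 81/10
  k=0: +1/(0!·1!·3!·3!·0!·0!) = 1/36
  k=1: −1/(1!·0!·2!·2!·1!·1!) = -1/4
Σ = -2/9  ⇒  CG² = 81/10·(-2/9)² = 2/5
CG = −√(2/5) = -0.632456

-0.632456  (= −√(2/5))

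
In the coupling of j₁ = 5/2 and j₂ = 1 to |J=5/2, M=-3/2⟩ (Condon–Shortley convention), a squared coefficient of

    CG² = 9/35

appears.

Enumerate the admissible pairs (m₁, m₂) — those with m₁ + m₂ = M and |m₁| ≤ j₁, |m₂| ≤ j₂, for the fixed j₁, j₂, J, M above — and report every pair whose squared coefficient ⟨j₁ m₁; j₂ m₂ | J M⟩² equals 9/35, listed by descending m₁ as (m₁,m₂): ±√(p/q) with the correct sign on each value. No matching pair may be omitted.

Admissible pairs with m₁+m₂ = M = -3/2: (-5/2,1), (-3/2,0), (-1/2,-1)
  (m₁,m₂)=(-1/2,-1): CG² = 16/35, CG = +√(16/35)
  (m₁,m₂)=(-3/2,0): CG² = 9/35, CG = −√(9/35)   ← matches the target
  (m₁,m₂)=(-5/2,1): CG² = 2/7, CG = −√(2/7)
Pairs with CG² = 9/35: (-3/2,0): −√(9/35)

(-3/2,0): −√(9/35)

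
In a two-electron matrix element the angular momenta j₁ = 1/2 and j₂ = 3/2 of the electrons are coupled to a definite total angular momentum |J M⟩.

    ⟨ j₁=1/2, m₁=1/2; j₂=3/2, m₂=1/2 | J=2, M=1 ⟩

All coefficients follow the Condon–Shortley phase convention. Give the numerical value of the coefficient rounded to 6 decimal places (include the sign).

+0.866025  (= +√(3/4))

√[5·0!1!3!/5! · 1!0!2!1!3!1!] = √(3)
  +(−1)^0/∏(0,0,0,2,1,1)! = 1/2  (running 1/2)
⟨..|..⟩ = √(3)·(1/2) = +0.866025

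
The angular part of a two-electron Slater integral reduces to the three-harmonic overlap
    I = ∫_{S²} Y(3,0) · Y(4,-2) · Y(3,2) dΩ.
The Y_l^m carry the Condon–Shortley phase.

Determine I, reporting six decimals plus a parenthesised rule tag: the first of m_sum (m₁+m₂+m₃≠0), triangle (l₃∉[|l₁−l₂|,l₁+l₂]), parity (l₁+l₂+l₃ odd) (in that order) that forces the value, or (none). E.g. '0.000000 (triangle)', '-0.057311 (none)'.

Checks pass: Σm=0; 10 even; l₃=3∈[1,7].
(2·3+1)(2·4+1)(2·3+1) = 441
Δ: 4! 2! 4! / 11! → 1/34650
sum: t=1:−1/72 t=2:+1/16 t=3:−1/72 = 5/144
3j²(3 4 3; 0 0 0) = Δ·Π!·Σ² = 2/77  (sign -1)
sum: t=1:−1/72 t=2:+1/96 = -1/288
3j²(3 4 3; 0 -2 2) = Δ·Π!·Σ² = 1/462  (sign +1)
combine: 4πI² = 441·2/77·1/462 = 3/121
take √, sign -1: I = -0.04441841
No selection rule forces the value: the integral is nonzero (none).

-0.044418 (none)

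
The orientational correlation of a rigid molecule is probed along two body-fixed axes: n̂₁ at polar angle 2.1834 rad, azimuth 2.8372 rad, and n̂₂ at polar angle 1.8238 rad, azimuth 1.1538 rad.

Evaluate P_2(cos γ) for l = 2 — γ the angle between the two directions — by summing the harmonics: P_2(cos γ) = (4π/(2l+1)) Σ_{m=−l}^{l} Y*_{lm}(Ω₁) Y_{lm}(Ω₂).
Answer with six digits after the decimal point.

Summing Y*_{l m}(θ₁,φ₁)·Y_{l m}(θ₂,φ₂) over m ∈ [−2, 2]; prefactor 4π/(2·2+1) = 2.513274:
  [-2]  conj(Y_{2,-2})(Ω₁) = +0.212110-0.147864i ; Y_{2,-2}(Ω₂) = -0.243285-0.268157i ; Δ = -0.091254-0.020906i
  [-1]  conj(Y_{2,-1})(Ω₁) = +0.346729-0.108927i ; Y_{2,-1}(Ω₂) = -0.075828+0.171180i ; Δ = -0.007646+0.067613i
  [+0]  conj(Y_{2,0})(Ω₁) = -0.002563-0.000000i ; Y_{2,0}(Ω₂) = -0.256107+0.000000i ; Δ = +0.000656+0.000000i
  [+1]  conj(Y_{2,1})(Ω₁) = -0.346729-0.108927i ; Y_{2,1}(Ω₂) = +0.075828+0.171180i ; Δ = -0.007646-0.067613i
  [+2]  conj(Y_{2,2})(Ω₁) = +0.212110+0.147864i ; Y_{2,2}(Ω₂) = -0.243285+0.268157i ; Δ = -0.091254+0.020906i
Total Σ_m = -0.197143+0.000000i. Multiply by 2.513274: -0.495475+0.000000i. P_2(cos γ) = -0.495475

-0.495475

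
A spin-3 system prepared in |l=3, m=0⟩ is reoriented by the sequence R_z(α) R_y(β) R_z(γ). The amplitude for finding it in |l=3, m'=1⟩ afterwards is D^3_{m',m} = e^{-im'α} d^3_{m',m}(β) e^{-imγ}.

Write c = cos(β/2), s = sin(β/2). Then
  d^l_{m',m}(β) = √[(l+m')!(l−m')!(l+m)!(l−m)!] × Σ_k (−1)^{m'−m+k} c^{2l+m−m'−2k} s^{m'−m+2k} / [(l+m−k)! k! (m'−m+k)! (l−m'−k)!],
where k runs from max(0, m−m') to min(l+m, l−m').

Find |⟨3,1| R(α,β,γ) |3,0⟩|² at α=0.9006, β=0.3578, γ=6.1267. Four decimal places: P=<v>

P=0.2638

Split into d^3_{1,0}(β=0.3578) × two z-phases.
With c≡cos(β/2)=0.984040 and s≡sin(β/2)=0.177947, N=[24·2·6·6]^{1/2}=41.569219
Admissible k: 0..2 (factorial args all ≥0)
  k=0: (−1)^1·41.5692/(12)·0.9840^5·0.1779^1 = -0.568782
  k=1: (−1)^2·41.5692/(4)·0.9840^3·0.1779^3 = +0.055799
  k=2: (−1)^3·41.5692/(12)·0.9840^1·0.1779^5 = -0.000608
d^3_{1,0}(0.3578) = -0.568782 +0.055799 -0.000608 = -0.513591
|D^3_{1,0}|² = |d^3_{1,0}(β)|² = (-0.513591)² = 0.263776 (the z-rotation phases have unit modulus)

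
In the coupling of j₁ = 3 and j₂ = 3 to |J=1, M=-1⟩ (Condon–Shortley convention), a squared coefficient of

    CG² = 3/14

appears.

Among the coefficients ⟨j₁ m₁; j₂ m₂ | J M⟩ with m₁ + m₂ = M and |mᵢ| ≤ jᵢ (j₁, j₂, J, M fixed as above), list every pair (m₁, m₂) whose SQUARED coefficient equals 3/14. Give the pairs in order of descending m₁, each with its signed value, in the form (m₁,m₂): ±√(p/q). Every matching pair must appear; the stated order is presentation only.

Admissible pairs with m₁+m₂ = M = -1: (-3,2), (-2,1), (-1,0), (0,-1), (1,-2), (2,-3)
  (m₁,m₂)=(2,-3): CG² = 3/28, CG = +√(3/28)
  (m₁,m₂)=(1,-2): CG² = 5/28, CG = −√(5/28)
  (m₁,m₂)=(0,-1): CG² = 3/14, CG = +√(3/14)   ← matches the target
  (m₁,m₂)=(-1,0): CG² = 3/14, CG = −√(3/14)   ← matches the target
  (m₁,m₂)=(-2,1): CG² = 5/28, CG = +√(5/28)
  (m₁,m₂)=(-3,2): CG² = 3/28, CG = −√(3/28)
Pairs with CG² = 3/14: (0,-1): +√(3/14); (-1,0): −√(3/14)

(0,-1): +√(3/14); (-1,0): −√(3/14)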